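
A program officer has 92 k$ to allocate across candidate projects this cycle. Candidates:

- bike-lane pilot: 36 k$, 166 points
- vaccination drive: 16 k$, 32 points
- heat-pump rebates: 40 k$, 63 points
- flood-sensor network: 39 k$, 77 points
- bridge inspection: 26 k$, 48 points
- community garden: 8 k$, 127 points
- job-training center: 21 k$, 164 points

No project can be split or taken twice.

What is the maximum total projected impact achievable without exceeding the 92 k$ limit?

505

By projected impact per k$: community garden 15.88, job-training center 7.81, bike-lane pilot 4.61, vaccination drive 2.00 lead.
Filling by ratio: bike-lane pilot + vaccination drive + community garden + job-training center for 489, with 11 k$ left unused.
Replace vaccination drive with bridge inspection: the trade gains 16 net, giving 505 at 91 k$.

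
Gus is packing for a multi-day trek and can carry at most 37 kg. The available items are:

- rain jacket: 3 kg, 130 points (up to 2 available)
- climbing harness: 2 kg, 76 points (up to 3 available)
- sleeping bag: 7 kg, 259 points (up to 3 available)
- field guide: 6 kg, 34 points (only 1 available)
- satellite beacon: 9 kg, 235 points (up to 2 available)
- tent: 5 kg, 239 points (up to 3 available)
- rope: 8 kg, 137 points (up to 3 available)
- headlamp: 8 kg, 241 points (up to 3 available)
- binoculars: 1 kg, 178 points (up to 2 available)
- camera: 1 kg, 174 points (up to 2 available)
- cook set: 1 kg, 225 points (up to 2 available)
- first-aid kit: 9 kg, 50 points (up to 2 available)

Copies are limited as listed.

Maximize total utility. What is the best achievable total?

The ratio heuristic lands on 2×rain jacket + 3×climbing harness + 3×tent + 2×binoculars + 2×camera + 2×cook set (2359) but leaves 4 kg idle.
Dropping rain jacket frees 3 kg; slotting in sleeping bag (7 kg) lifts the total to 2488 at 37 kg.

2488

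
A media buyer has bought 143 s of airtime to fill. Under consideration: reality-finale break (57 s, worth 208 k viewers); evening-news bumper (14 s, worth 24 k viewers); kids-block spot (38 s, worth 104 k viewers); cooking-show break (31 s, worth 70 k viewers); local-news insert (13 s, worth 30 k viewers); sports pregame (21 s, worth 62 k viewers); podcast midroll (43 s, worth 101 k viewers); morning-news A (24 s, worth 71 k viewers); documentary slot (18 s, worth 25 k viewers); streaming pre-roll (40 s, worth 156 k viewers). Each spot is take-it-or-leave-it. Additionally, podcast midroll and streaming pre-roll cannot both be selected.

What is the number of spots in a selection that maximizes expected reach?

The maximum expected reach within 143 s is 497.
For example reality-finale break + sports pregame + morning-news A + streaming pre-roll achieves it, using 142 s.
Every optimal selection uses 4 spots.

4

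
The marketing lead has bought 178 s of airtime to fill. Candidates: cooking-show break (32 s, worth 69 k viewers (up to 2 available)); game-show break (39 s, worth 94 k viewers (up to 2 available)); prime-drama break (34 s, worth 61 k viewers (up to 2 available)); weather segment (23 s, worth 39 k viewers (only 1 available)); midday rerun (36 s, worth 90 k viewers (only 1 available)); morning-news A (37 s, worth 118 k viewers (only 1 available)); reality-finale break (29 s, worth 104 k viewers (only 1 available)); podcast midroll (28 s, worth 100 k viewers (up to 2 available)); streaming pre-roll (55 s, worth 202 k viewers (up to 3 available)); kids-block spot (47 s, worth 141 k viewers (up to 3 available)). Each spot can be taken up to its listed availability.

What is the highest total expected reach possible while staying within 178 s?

Filling by ratio: 3×streaming pre-roll for 606, with 13 s left unused.
The 55 s tied up in streaming pre-roll is better spent on morning-news A + reality-finale break — total rises to 626 (176 s).
The spare 2 s is too small for any remaining spot, and no exchange beats 626.

626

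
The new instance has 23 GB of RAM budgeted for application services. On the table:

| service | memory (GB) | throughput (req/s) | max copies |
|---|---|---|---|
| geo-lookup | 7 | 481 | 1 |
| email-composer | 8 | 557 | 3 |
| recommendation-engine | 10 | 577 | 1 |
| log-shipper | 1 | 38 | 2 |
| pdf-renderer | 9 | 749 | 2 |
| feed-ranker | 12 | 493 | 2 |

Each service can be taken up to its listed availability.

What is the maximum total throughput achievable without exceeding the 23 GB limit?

Greedy by ratio would take 2×log-shipper + 2×pdf-renderer: 20 GB used, total 1574.
The 20 GB tied up in 2×log-shipper and 2×pdf-renderer is better spent on geo-lookup + 2×email-composer — total rises to 1595 (23 GB).

1595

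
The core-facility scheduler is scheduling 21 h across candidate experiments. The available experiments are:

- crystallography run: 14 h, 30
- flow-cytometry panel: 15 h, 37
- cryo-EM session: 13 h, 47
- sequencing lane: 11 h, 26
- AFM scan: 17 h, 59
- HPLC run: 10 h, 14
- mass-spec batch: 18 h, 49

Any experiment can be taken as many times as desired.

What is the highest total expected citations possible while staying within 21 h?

59

Density check — cryo-EM session 3.62, AFM scan 3.47, mass-spec batch 2.72, flow-cytometry panel 2.47 are the best per h.
Taking the top-ratio experiments first gives cryo-EM session for 47 (13 h).
Replace cryo-EM session with AFM scan: the trade gains 12 net, giving 59 at 17 h.
The spare 4 h is too small for any remaining experiment, and no exchange beats 59.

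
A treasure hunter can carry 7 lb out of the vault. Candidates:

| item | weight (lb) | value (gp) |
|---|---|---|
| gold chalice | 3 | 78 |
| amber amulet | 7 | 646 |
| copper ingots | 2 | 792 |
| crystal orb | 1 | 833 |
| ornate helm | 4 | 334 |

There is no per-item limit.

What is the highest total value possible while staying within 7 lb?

5831

The ratio ordering already packs tightly: 7×crystal orb, 7 lb, 5831.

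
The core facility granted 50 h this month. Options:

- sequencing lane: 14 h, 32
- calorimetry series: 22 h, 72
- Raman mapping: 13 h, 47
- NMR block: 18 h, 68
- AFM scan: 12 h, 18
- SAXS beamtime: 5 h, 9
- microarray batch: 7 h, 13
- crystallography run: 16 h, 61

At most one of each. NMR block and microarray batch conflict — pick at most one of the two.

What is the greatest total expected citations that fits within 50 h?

Raman mapping + NMR block + crystallography run uses 47 of the 50 h and totals 176.
That's the maximum — no feasible swap from here does better than 176.

176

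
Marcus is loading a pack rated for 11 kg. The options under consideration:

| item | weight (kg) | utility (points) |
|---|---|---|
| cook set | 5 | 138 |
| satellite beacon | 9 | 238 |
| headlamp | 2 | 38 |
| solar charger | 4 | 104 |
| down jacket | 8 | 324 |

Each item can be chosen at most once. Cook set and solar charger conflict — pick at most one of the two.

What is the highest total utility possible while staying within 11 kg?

362

Best packing: headlamp + down jacket — 10 kg, 362 total.
Next best is down jacket at 324 (8 kg) — short by 38.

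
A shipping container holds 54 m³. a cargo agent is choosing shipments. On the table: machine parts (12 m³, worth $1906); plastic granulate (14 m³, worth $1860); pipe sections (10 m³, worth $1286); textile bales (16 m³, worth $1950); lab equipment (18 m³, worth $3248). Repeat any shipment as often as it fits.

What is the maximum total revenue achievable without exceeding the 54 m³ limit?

Ranking by ratio (revenue/m³): lab equipment 180.44, machine parts 158.83, plastic granulate 132.86.
3×lab equipment uses 54 of the 54 m³ and totals 9744.
Every other selection either busts 54 m³ or fails to beat 9744.

9744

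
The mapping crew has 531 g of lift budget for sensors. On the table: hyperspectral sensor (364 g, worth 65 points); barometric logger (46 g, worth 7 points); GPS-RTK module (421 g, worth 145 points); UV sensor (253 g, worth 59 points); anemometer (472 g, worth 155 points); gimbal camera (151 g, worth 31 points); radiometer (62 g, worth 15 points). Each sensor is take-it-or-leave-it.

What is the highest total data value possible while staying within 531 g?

167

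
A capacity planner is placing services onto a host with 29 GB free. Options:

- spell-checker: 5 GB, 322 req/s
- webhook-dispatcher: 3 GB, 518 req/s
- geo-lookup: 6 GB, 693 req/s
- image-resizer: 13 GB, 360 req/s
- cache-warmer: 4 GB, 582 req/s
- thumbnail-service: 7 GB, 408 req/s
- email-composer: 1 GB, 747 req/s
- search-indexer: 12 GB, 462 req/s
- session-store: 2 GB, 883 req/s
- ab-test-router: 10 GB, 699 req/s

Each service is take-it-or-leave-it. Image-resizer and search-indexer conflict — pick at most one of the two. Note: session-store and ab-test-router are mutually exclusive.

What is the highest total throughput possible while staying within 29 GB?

4153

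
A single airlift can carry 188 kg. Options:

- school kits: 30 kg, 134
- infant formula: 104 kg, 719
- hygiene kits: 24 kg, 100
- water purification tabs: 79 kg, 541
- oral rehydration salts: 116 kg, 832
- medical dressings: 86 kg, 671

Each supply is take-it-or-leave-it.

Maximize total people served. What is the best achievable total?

1260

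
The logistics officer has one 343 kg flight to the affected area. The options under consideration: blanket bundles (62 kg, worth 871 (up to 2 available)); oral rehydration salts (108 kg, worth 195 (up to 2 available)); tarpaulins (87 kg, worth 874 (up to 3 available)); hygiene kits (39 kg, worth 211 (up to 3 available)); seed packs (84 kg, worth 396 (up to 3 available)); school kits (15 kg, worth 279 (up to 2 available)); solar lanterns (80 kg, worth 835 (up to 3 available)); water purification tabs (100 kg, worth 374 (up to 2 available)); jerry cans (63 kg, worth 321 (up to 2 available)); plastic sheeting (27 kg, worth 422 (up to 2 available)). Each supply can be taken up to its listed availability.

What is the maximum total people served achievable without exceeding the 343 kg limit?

4392

Filling by ratio: 2×blanket bundles + hygiene kits + 2×school kits + solar lanterns + 2×plastic sheeting for 4190, with 16 kg left unused.
Dropping hygiene kits and plastic sheeting frees 66 kg; slotting in solar lanterns (80 kg) lifts the total to 4392 at 341 kg.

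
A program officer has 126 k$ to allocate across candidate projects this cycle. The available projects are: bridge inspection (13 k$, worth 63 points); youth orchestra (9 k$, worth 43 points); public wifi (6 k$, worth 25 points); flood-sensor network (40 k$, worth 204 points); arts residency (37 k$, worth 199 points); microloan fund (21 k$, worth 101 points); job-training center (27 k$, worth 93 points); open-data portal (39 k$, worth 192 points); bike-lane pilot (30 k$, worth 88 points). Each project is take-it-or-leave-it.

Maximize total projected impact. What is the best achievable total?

638

Ranking by ratio (projected impact/k$): arts residency 5.38, flood-sensor network 5.10, open-data portal 4.92, bridge inspection 4.85.
The ratio ordering already packs tightly: youth orchestra + flood-sensor network + arts residency + open-data portal, 125 k$, 638.
The spare 1 k$ is too small for any remaining project, and no exchange beats 638.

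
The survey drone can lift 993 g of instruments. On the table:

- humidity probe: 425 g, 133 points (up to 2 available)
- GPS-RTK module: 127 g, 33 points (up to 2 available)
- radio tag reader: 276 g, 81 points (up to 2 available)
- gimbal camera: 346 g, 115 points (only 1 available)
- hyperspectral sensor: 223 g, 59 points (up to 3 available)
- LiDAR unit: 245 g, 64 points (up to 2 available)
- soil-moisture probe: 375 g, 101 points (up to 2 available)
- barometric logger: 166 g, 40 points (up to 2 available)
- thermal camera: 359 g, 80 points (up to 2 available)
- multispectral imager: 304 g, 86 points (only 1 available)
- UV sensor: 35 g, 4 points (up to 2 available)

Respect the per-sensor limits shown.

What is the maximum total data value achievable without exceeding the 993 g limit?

299

Greedy by ratio would take humidity probe + GPS-RTK module + gimbal camera + 2×UV sensor: 968 g used, total 289.
The 416 g tied up in gimbal camera and 2×UV sensor is better spent on humidity probe — total rises to 299 (977 g).
No other feasible combination exceeds 299.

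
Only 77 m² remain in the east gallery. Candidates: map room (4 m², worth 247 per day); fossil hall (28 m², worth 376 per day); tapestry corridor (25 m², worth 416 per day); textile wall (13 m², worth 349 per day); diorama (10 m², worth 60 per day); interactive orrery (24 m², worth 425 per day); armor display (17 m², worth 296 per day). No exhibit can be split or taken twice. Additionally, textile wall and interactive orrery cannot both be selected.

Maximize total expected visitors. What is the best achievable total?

Best packing: map room + fossil hall + tapestry corridor + textile wall — 70 m², 1388 total.

1388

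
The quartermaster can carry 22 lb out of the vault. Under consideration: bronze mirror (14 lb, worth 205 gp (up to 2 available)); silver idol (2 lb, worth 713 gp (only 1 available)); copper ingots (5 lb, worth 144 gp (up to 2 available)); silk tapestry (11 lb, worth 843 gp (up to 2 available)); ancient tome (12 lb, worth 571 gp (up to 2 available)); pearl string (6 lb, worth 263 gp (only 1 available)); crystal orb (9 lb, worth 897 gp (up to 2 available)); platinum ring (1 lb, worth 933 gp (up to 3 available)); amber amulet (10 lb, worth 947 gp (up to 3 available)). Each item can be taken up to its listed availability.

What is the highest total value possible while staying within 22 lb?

Density check — platinum ring 933.00, silver idol 356.50, crystal orb 99.67 are the best per lb.
Greedy by ratio would take silver idol + pearl string + crystal orb + 3×platinum ring: 20 lb used, total 4672.
The 9 lb tied up in crystal orb is better spent on amber amulet — total rises to 4722 (21 lb).

4722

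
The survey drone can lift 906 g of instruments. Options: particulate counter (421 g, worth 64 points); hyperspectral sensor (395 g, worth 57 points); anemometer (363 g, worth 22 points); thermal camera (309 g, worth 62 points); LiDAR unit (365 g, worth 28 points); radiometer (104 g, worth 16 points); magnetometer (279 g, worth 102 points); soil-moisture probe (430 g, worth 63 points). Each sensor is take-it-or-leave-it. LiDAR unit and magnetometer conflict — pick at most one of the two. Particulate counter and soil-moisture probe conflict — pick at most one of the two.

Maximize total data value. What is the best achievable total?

By data value per g: magnetometer 0.37, thermal camera 0.20, radiometer 0.15 lead.
Taking the top-ratio sensors first gives thermal camera + radiometer + magnetometer for 180 (692 g).
Replace thermal camera with particulate counter: the trade gains 2 net, giving 182 at 804 g.
An exhaustive check of the 256 subsets confirms 182.

182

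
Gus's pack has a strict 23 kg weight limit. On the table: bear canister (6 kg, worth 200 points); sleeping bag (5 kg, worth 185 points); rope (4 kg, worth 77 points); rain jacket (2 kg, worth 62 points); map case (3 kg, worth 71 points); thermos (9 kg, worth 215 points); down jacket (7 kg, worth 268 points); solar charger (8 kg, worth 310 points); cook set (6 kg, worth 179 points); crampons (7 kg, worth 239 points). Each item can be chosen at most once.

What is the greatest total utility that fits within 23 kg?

840

By utility per kg: solar charger 38.75, down jacket 38.29, sleeping bag 37.00 lead.
A density-first pass picks sleeping bag + rain jacket + down jacket + solar charger — 825 at 22 kg.
Replace sleeping bag with bear canister: the trade gains 15 net, giving 840 at 23 kg.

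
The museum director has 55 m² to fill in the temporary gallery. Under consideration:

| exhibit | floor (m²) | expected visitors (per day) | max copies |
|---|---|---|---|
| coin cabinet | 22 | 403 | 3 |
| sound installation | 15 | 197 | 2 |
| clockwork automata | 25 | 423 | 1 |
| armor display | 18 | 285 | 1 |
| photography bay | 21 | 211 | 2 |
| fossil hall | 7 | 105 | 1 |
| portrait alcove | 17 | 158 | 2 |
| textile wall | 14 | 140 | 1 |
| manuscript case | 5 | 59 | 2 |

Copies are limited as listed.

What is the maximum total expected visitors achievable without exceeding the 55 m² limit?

Filling by ratio: 2×coin cabinet + fossil hall for 911, with 4 m² left unused.
Replace coin cabinet with clockwork automata: the trade gains 20 net, giving 931 at 54 m².
The spare 1 m² is too small for any remaining exhibit, and no exchange beats 931.

931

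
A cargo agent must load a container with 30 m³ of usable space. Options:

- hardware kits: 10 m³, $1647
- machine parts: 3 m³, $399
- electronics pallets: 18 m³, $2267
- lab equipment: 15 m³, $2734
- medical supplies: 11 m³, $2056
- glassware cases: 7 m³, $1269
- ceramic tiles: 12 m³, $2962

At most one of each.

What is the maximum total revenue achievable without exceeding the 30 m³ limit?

6287

By revenue per m³: ceramic tiles 246.83, medical supplies 186.91, lab equipment 182.27, glassware cases 181.29 lead.
Taking medical supplies + glassware cases + ceramic tiles: 30 m³ used, 6287 in revenue.
Next best is machine parts + lab equipment + ceramic tiles at 6095 (30 m³) — short by 192.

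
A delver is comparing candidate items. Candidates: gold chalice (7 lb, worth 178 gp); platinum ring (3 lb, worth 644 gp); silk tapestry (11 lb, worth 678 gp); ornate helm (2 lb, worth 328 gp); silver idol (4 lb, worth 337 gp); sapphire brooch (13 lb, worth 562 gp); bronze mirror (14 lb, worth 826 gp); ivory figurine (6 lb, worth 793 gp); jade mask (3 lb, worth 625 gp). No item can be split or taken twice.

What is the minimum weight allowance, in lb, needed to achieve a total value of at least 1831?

12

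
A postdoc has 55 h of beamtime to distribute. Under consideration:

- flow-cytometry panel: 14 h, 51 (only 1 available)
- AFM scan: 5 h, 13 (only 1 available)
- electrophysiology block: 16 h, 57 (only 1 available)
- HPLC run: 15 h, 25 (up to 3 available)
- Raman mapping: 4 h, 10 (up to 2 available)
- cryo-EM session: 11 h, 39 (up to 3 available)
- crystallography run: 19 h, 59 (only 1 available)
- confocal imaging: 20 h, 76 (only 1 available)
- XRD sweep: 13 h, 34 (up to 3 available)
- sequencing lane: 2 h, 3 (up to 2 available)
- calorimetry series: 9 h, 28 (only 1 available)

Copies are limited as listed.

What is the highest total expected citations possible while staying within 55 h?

197

Flow-cytometry panel + AFM scan + electrophysiology block + confocal imaging uses 55 of the 55 h and totals 197.
Every other selection either busts 55 h or exceeds an availability limit or fails to beat 197.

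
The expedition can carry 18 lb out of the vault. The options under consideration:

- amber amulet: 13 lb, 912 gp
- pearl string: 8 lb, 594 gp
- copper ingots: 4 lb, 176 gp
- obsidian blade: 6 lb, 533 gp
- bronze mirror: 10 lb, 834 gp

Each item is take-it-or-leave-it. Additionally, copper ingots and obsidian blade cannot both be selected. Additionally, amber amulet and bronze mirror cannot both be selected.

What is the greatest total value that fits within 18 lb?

1428

Density check — obsidian blade 88.83, bronze mirror 83.40, pearl string 74.25 are the best per lb.
A density-first pass picks obsidian blade + bronze mirror — 1367 at 16 lb.
Dropping obsidian blade frees 6 lb; slotting in pearl string (8 lb) lifts the total to 1428 at 18 lb.
An exhaustive check of the 32 subsets confirms 1428.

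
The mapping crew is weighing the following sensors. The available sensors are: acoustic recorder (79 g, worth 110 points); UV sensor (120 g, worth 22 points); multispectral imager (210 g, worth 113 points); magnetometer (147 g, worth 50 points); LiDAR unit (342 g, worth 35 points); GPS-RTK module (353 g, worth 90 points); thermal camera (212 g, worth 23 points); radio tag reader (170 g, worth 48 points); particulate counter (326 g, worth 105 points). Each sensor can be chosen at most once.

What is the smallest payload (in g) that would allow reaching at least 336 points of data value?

726

Need the lightest bundle worth ≥ 336.
Taking acoustic recorder + UV sensor + multispectral imager + magnetometer + radio tag reader gives 343 (≥ 336) for 726 g.
Below 726 g the best achievable stays under 336.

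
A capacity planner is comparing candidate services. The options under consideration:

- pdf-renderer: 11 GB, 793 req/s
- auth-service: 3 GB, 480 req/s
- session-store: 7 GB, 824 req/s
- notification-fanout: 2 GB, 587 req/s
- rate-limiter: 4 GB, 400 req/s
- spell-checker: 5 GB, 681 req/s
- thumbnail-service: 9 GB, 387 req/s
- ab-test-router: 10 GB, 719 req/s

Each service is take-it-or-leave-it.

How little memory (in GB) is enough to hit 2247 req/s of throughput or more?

16

Minimise GB subject to total throughput ≥ 2247.
Taking auth-service + session-store + notification-fanout + rate-limiter gives 2291 (≥ 2247) for 16 GB.
Below 16 GB the best achievable stays under 2247.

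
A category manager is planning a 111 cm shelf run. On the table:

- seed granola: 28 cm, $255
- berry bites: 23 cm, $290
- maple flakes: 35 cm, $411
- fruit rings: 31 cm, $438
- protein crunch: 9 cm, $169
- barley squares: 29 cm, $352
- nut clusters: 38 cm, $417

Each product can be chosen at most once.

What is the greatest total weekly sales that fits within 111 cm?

Filling by ratio: berry bites + fruit rings + protein crunch + barley squares for 1249, with 19 cm left unused.
Dropping berry bites frees 23 cm; slotting in nut clusters (38 cm) lifts the total to 1376 at 107 cm.
An exhaustive check of the 128 subsets confirms 1376.

1376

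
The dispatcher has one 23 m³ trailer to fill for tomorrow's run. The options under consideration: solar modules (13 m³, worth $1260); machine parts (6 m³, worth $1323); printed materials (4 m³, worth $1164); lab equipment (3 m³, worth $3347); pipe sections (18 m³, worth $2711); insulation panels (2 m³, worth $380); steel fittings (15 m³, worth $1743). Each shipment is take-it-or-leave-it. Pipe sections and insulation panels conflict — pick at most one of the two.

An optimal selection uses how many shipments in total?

3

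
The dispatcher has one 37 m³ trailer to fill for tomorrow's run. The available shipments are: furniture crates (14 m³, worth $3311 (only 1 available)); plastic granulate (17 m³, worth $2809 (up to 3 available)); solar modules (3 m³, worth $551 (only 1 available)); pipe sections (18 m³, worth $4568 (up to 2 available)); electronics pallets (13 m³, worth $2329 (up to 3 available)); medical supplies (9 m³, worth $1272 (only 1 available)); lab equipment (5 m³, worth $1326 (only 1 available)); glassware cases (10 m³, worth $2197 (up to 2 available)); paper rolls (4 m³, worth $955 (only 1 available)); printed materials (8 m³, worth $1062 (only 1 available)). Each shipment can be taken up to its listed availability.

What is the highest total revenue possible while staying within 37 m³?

9205

A density-first pass picks pipe sections + lab equipment + glassware cases + paper rolls — 9046 at 37 m³.
The 14 m³ tied up in glassware cases and paper rolls is better spent on furniture crates — total rises to 9205 (37 m³).
That's the maximum — no swap from here does better than 9205.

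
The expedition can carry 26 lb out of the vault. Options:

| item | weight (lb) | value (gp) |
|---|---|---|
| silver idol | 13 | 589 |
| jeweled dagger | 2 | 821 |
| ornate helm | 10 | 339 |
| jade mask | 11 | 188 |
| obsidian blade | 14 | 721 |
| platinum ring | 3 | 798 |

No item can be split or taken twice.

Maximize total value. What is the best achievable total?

Best packing: jeweled dagger + obsidian blade + platinum ring — 19 lb, 2340 total.

2340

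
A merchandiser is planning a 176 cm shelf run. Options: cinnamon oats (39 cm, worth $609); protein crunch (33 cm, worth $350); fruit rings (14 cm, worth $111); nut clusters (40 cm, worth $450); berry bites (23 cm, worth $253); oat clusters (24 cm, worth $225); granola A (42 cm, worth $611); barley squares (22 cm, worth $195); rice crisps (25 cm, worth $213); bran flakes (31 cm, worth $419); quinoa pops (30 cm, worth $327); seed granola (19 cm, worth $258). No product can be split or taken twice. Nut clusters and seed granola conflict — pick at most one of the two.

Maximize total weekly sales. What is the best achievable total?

Best packing: cinnamon oats + berry bites + granola A + barley squares + bran flakes + seed granola — 176 cm, 2345 total.
Next best is cinnamon oats + nut clusters + berry bites + granola A + bran flakes at 2342 (175 cm) — short by 3.

2345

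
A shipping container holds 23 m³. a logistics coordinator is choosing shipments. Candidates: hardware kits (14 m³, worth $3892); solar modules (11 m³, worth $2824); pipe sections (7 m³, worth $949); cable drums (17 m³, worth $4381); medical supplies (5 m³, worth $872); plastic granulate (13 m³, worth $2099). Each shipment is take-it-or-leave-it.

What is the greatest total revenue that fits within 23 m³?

By revenue per m³: hardware kits 278.00, cable drums 257.71, solar modules 256.73 lead.
The ratio heuristic lands on hardware kits + medical supplies (4764) but leaves 4 m³ idle.
Replace hardware kits with cable drums: the trade gains 489 net, giving 5253 at 22 m³.
Runner-up hardware kits + pipe sections tops out at 4841.

5253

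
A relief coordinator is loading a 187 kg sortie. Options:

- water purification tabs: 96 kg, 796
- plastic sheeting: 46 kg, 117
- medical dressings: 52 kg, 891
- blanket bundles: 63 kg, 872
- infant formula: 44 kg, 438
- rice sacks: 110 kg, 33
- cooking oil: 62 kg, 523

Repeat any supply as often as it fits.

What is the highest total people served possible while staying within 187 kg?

Ranking by ratio (people served/kg): medical dressings 17.13, blanket bundles 13.84, infant formula 9.95.
The ratio ordering already packs tightly: 3×medical dressings, 156 kg, 2673.
Nothing else within 187 kg beats 2673.

2673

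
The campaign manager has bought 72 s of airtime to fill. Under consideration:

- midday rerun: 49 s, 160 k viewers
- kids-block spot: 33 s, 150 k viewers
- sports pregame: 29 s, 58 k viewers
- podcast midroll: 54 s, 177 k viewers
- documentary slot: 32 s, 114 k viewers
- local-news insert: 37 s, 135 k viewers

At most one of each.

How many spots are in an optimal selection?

Optimal total is 285.
One optimal bundle: kids-block spot + local-news insert (70 s).
All optima have 2 spots.

2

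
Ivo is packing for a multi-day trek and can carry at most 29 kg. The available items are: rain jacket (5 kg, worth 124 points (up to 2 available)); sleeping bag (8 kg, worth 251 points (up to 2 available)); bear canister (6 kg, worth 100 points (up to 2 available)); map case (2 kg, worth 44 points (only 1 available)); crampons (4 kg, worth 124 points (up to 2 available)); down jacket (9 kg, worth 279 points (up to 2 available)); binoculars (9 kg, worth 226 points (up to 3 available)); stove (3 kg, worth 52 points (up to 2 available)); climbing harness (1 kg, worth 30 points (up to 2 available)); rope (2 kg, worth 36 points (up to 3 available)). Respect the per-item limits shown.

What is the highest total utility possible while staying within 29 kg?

905

Taking the top-ratio items first gives 2×sleeping bag + map case + 2×crampons + 2×climbing harness for 854 (28 kg).
Dropping map case and crampons and 2×climbing harness frees 8 kg; slotting in down jacket (9 kg) lifts the total to 905 at 29 kg.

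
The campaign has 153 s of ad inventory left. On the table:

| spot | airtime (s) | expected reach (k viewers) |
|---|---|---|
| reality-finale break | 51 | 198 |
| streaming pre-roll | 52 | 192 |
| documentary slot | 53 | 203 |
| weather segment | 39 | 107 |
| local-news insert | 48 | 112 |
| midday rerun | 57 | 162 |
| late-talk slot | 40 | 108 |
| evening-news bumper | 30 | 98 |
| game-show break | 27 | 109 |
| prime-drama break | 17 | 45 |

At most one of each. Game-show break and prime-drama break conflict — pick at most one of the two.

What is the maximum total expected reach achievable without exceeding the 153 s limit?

Best packing: reality-finale break + documentary slot + evening-news bumper + prime-drama break — 151 s, 544 total.

544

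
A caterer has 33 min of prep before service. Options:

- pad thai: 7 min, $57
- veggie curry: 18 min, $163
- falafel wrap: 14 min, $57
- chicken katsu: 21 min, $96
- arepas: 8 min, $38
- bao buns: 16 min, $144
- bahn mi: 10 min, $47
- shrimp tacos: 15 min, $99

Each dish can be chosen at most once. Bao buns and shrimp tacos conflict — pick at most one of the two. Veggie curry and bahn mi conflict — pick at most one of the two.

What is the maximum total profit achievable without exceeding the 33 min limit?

262

Taking the top-ratio dishes first gives pad thai + veggie curry + arepas for 258 (33 min).
The 15 min tied up in pad thai and arepas is better spent on shrimp tacos — total rises to 262 (33 min).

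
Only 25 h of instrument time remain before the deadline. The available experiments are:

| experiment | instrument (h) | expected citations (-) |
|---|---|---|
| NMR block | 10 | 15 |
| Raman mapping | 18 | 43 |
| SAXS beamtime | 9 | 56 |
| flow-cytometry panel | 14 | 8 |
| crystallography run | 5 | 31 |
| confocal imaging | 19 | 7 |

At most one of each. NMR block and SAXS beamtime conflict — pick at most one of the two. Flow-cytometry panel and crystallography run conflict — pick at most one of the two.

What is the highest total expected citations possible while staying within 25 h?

87

Density check — SAXS beamtime 6.22, crystallography run 6.20, Raman mapping 2.39, NMR block 1.50 are the best per h.
Taking SAXS beamtime + crystallography run: 14 h used, 87 in expected citations.
Nothing else feasible within 25 h beats 87.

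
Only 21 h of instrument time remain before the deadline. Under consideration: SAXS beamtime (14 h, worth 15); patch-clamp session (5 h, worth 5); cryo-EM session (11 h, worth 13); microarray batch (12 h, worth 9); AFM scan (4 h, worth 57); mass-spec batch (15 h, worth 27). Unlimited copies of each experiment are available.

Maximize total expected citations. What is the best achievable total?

285

The ratio ordering already packs tightly: 5×AFM scan, 20 h, 285.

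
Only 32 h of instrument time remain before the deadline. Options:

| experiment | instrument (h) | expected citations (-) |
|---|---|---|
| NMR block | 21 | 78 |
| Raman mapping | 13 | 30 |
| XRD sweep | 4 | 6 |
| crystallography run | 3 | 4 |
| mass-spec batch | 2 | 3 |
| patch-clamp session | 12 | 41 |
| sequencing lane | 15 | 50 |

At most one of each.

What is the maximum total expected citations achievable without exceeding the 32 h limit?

98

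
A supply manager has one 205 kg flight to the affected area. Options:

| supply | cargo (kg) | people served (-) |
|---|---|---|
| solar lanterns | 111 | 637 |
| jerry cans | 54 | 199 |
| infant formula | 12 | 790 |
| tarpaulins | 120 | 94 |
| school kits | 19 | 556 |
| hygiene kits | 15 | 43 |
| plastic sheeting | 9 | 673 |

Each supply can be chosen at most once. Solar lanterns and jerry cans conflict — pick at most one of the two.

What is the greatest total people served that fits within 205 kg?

By people served per kg: plastic sheeting 74.78, infant formula 65.83, school kits 29.26 lead.
Taking solar lanterns + infant formula + school kits + hygiene kits + plastic sheeting: 166 kg used, 2699 in people served.
Every other selection either busts 205 kg or breaks a pairing rule or fails to beat 2699.

2699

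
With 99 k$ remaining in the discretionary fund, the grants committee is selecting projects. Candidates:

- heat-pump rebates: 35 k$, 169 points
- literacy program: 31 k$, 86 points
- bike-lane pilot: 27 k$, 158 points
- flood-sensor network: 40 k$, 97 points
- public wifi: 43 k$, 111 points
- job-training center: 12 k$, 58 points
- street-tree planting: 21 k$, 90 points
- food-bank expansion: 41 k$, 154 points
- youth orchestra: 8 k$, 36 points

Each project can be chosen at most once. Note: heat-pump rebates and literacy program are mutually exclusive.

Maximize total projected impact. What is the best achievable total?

475

Ranking by ratio (projected impact/k$): bike-lane pilot 5.85, job-training center 4.83, heat-pump rebates 4.83.
Greedy by ratio would take heat-pump rebates + bike-lane pilot + job-training center + youth orchestra: 82 k$ used, total 421.
The 8 k$ tied up in youth orchestra is better spent on street-tree planting — total rises to 475 (95 k$).
An exhaustive check of the 512 subsets confirms 475.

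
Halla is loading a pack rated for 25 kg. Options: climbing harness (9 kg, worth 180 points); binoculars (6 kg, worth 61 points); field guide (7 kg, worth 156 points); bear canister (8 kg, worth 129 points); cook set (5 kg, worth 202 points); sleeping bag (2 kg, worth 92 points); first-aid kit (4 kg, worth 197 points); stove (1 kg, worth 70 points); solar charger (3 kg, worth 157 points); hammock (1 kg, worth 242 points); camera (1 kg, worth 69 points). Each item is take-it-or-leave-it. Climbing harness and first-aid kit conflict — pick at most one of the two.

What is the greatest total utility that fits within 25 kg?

Best packing: field guide + cook set + sleeping bag + first-aid kit + stove + solar charger + hammock + camera — 24 kg, 1185 total.

1185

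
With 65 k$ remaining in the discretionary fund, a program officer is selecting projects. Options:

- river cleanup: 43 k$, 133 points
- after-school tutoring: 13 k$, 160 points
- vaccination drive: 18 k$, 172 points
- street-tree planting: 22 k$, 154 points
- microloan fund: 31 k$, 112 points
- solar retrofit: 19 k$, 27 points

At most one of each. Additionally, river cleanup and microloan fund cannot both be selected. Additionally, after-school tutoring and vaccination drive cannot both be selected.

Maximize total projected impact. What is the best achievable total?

353

Best packing: vaccination drive + street-tree planting + solar retrofit — 59 k$, 353 total.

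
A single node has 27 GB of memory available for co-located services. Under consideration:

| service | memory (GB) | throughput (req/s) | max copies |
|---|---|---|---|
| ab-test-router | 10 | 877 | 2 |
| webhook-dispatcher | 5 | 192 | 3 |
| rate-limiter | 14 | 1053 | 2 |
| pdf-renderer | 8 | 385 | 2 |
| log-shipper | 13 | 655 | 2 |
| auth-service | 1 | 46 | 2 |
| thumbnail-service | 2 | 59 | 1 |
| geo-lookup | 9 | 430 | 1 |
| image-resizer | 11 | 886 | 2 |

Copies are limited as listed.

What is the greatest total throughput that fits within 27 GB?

The ratio ordering already packs tightly: 2×ab-test-router + webhook-dispatcher + 2×auth-service, 27 GB, 2038.

2038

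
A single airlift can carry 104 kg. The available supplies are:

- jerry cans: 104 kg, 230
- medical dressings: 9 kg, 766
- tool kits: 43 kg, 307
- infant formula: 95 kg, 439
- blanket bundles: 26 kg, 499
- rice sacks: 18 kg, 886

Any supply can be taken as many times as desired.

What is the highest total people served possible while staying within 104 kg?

Ranking by ratio (people served/kg): medical dressings 85.11, rice sacks 49.22, blanket bundles 19.19.
Best packing: 11×medical dressings — 99 kg, 8426 total.
Every other selection either busts 104 kg or fails to beat 8426.

8426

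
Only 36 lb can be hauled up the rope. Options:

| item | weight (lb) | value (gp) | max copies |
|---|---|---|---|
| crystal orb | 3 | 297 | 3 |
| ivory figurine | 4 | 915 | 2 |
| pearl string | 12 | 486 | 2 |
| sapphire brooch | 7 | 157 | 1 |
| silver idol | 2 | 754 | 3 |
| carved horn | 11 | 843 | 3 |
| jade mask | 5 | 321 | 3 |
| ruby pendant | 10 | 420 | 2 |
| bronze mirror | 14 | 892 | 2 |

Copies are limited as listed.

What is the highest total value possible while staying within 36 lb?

5850

By value per lb: silver idol 377.00, ivory figurine 228.75, crystal orb 99.00, carved horn 76.64 lead.
Taking the top-ratio items first gives 3×crystal orb + 2×ivory figurine + 3×silver idol + carved horn for 5826 (34 lb).
Dropping crystal orb frees 3 lb; slotting in jade mask (5 lb) lifts the total to 5850 at 36 lb.
Nothing else within 36 lb beats 5850.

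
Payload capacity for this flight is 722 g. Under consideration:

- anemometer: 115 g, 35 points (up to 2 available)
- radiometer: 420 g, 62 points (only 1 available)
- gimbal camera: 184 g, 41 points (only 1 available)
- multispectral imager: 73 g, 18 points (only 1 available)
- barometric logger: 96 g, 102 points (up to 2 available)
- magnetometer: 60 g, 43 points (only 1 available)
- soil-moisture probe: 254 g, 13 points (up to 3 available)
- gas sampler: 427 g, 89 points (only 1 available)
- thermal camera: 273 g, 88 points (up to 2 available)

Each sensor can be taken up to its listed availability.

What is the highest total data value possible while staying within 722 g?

Taking anemometer + multispectral imager + 2×barometric logger + magnetometer + thermal camera: 713 g used, 388 in data value.
That's the maximum — no swap from here does better than 388.

388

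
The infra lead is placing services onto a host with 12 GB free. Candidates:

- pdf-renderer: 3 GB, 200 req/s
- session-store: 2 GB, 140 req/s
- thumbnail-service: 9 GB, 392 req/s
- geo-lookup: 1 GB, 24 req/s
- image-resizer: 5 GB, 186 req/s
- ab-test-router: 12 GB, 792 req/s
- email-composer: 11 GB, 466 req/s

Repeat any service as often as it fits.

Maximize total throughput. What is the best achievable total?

840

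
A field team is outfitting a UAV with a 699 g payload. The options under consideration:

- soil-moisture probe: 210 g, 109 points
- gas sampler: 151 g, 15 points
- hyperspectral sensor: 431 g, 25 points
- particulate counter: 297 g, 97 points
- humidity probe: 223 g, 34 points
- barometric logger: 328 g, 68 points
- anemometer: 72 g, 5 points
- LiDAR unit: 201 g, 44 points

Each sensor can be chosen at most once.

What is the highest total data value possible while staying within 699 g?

Taking soil-moisture probe + gas sampler + particulate counter: 658 g used, 221 in data value.
The closest alternative, soil-moisture probe + particulate counter + anemometer, reaches only 211.

221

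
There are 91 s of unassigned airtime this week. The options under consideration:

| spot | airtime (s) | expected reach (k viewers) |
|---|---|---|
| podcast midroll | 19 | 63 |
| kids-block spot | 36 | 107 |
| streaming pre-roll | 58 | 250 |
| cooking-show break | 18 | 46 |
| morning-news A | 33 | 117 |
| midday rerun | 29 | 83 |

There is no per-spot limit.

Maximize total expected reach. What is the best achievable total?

Streaming pre-roll + morning-news A uses 91 of the 91 s and totals 367.
That's the maximum — no swap from here does better than 367.

367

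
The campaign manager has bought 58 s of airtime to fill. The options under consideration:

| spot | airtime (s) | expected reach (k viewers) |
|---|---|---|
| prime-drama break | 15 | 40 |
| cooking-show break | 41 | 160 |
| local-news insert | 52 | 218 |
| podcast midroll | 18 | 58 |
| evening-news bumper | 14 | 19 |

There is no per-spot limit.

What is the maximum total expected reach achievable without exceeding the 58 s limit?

218

Density check — local-news insert 4.19, cooking-show break 3.90, podcast midroll 3.22 are the best per s.
The ratio ordering already packs tightly: local-news insert, 52 s, 218.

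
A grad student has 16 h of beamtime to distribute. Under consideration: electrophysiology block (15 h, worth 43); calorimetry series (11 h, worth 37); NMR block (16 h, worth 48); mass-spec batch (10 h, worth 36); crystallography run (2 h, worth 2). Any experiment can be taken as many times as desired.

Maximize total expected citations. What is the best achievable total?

Taking the top-ratio experiments first gives mass-spec batch + 3×crystallography run for 42 (16 h).
The 16 h tied up in mass-spec batch and 3×crystallography run is better spent on NMR block — total rises to 48 (16 h).
That's the maximum — no swap from here does better than 48.

48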